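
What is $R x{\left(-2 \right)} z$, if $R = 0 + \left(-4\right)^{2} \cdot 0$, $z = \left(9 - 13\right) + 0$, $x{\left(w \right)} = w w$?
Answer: $0$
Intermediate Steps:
$x{\left(w \right)} = w^{2}$
$z = -4$ ($z = -4 + 0 = -4$)
$R = 0$ ($R = 0 + 16 \cdot 0 = 0 + 0 = 0$)
$R x{\left(-2 \right)} z = 0 \left(-2\right)^{2} \left(-4\right) = 0 \cdot 4 \left(-4\right) = 0 \left(-4\right) = 0$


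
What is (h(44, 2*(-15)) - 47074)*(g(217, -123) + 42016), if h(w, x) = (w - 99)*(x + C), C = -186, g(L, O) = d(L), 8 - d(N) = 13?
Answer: -1478535134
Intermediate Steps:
d(N) = -5 (d(N) = 8 - 1*13 = 8 - 13 = -5)
g(L, O) = -5
h(w, x) = (-186 + x)*(-99 + w) (h(w, x) = (w - 99)*(x - 186) = (-99 + w)*(-186 + x) = (-186 + x)*(-99 + w))
(h(44, 2*(-15)) - 47074)*(g(217, -123) + 42016) = ((18414 - 186*44 - 198*(-15) + 44*(2*(-15))) - 47074)*(-5 + 42016) = ((18414 - 8184 - 99*(-30) + 44*(-30)) - 47074)*42011 = ((18414 - 8184 + 2970 - 1320) - 47074)*42011 = (11880 - 47074)*42011 = -35194*42011 = -1478535134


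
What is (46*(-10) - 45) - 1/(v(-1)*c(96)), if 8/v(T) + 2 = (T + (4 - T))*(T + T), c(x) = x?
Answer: -193915/384 ≈ -504.99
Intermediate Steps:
v(T) = 8/(-2 + 8*T) (v(T) = 8/(-2 + (T + (4 - T))*(T + T)) = 8/(-2 + 4*(2*T)) = 8/(-2 + 8*T))
(46*(-10) - 45) - 1/(v(-1)*c(96)) = (46*(-10) - 45) - 1/((4/(-1 + 4*(-1)))*96) = (-460 - 45) - 1/((4/(-1 - 4))*96) = -505 - 1/((4/(-5))*96) = -505 - 1/((4*(-⅕))*96) = -505 - 1/((-⅘*96)) = -505 - 1/(-384/5) = -505 - 1*(-5/384) = -505 + 5/384 = -193915/384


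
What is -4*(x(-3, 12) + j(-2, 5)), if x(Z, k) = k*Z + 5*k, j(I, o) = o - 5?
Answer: -96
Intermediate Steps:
j(I, o) = -5 + o
x(Z, k) = 5*k + Z*k (x(Z, k) = Z*k + 5*k = 5*k + Z*k)
-4*(x(-3, 12) + j(-2, 5)) = -4*(12*(5 - 3) + (-5 + 5)) = -4*(12*2 + 0) = -4*(24 + 0) = -4*24 = -96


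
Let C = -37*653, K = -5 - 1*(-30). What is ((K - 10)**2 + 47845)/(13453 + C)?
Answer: -24035/5354 ≈ -4.4892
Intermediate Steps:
K = 25 (K = -5 + 30 = 25)
C = -24161
((K - 10)**2 + 47845)/(13453 + C) = ((25 - 10)**2 + 47845)/(13453 - 24161) = (15**2 + 47845)/(-10708) = (225 + 47845)*(-1/10708) = 48070*(-1/10708) = -24035/5354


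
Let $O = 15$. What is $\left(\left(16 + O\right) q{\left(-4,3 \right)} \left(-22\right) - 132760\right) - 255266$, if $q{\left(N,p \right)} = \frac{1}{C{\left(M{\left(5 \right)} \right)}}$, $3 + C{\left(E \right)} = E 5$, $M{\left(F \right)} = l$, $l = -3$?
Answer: $- \frac{3491893}{9} \approx -3.8799 \cdot 10^{5}$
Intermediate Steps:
$M{\left(F \right)} = -3$
$C{\left(E \right)} = -3 + 5 E$ ($C{\left(E \right)} = -3 + E 5 = -3 + 5 E$)
$q{\left(N,p \right)} = - \frac{1}{18}$ ($q{\left(N,p \right)} = \frac{1}{-3 + 5 \left(-3\right)} = \frac{1}{-3 - 15} = \frac{1}{-18} = - \frac{1}{18}$)
$\left(\left(16 + O\right) q{\left(-4,3 \right)} \left(-22\right) - 132760\right) - 255266 = \left(\left(16 + 15\right) \left(- \frac{1}{18}\right) \left(-22\right) - 132760\right) - 255266 = \left(31 \left(- \frac{1}{18}\right) \left(-22\right) - 132760\right) - 255266 = \left(\left(- \frac{31}{18}\right) \left(-22\right) - 132760\right) - 255266 = \left(\frac{341}{9} - 132760\right) - 255266 = - \frac{1194499}{9} - 255266 = - \frac{3491893}{9}$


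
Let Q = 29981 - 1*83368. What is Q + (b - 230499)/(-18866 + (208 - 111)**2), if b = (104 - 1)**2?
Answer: -504660969/9457 ≈ -53364.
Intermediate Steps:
b = 10609 (b = 103**2 = 10609)
Q = -53387 (Q = 29981 - 83368 = -53387)
Q + (b - 230499)/(-18866 + (208 - 111)**2) = -53387 + (10609 - 230499)/(-18866 + (208 - 111)**2) = -53387 - 219890/(-18866 + 97**2) = -53387 - 219890/(-18866 + 9409) = -53387 - 219890/(-9457) = -53387 - 219890*(-1/9457) = -53387 + 219890/9457 = -504660969/9457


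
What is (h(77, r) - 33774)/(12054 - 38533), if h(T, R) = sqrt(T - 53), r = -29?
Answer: 33774/26479 - 2*sqrt(6)/26479 ≈ 1.2753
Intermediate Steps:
h(T, R) = sqrt(-53 + T)
(h(77, r) - 33774)/(12054 - 38533) = (sqrt(-53 + 77) - 33774)/(12054 - 38533) = (sqrt(24) - 33774)/(-26479) = (2*sqrt(6) - 33774)*(-1/26479) = (-33774 + 2*sqrt(6))*(-1/26479) = 33774/26479 - 2*sqrt(6)/26479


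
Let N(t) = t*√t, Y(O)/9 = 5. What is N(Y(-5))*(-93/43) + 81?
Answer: 81 - 12555*√5/43 ≈ -571.88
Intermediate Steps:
Y(O) = 45 (Y(O) = 9*5 = 45)
N(t) = t^(3/2)
N(Y(-5))*(-93/43) + 81 = 45^(3/2)*(-93/43) + 81 = (135*√5)*(-93*1/43) + 81 = (135*√5)*(-93/43) + 81 = -12555*√5/43 + 81 = 81 - 12555*√5/43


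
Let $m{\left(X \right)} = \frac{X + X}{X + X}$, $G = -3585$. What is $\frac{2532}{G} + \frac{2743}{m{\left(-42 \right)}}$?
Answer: $\frac{3277041}{1195} \approx 2742.3$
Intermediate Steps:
$m{\left(X \right)} = 1$ ($m{\left(X \right)} = \frac{2 X}{2 X} = 2 X \frac{1}{2 X} = 1$)
$\frac{2532}{G} + \frac{2743}{m{\left(-42 \right)}} = \frac{2532}{-3585} + \frac{2743}{1} = 2532 \left(- \frac{1}{3585}\right) + 2743 \cdot 1 = - \frac{844}{1195} + 2743 = \frac{3277041}{1195}$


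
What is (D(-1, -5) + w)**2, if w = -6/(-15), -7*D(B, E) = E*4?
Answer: 12996/1225 ≈ 10.609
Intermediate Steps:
D(B, E) = -4*E/7 (D(B, E) = -E*4/7 = -4*E/7)
w = 2/5 (w = -6*(-1/15) = 2/5 ≈ 0.40000)
(D(-1, -5) + w)**2 = (-4/7*(-5) + 2/5)**2 = (20/7 + 2/5)**2 = (114/35)**2 = 12996/1225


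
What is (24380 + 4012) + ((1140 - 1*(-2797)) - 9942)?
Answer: 22387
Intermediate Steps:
(24380 + 4012) + ((1140 - 1*(-2797)) - 9942) = 28392 + ((1140 + 2797) - 9942) = 28392 + (3937 - 9942) = 28392 - 6005 = 22387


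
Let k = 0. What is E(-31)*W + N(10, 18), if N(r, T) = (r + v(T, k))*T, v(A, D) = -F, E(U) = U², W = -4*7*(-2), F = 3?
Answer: 53942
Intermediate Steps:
W = 56 (W = -28*(-2) = 56)
v(A, D) = -3 (v(A, D) = -1*3 = -3)
N(r, T) = T*(-3 + r) (N(r, T) = (r - 3)*T = (-3 + r)*T = T*(-3 + r))
E(-31)*W + N(10, 18) = (-31)²*56 + 18*(-3 + 10) = 961*56 + 18*7 = 53816 + 126 = 53942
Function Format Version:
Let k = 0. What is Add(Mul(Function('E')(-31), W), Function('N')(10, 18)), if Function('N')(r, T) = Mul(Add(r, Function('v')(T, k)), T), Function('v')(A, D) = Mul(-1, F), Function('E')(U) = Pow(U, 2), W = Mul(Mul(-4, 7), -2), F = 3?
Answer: 53942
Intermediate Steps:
W = 56 (W = Mul(-28, -2) = 56)
Function('v')(A, D) = -3 (Function('v')(A, D) = Mul(-1, 3) = -3)
Function('N')(r, T) = Mul(T, Add(-3, r)) (Function('N')(r, T) = Mul(Add(r, -3), T) = Mul(Add(-3, r), T) = Mul(T, Add(-3, r)))
Add(Mul(Function('E')(-31), W), Function('N')(10, 18)) = Add(Mul(Pow(-31, 2), 56), Mul(18, Add(-3, 10))) = Add(Mul(961, 56), Mul(18, 7)) = Add(53816, 126) = 53942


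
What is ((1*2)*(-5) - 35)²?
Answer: 2025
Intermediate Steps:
((1*2)*(-5) - 35)² = (2*(-5) - 35)² = (-10 - 35)² = (-45)² = 2025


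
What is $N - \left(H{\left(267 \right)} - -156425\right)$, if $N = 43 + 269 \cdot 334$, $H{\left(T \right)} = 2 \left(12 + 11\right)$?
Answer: $-66582$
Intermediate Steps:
$H{\left(T \right)} = 46$ ($H{\left(T \right)} = 2 \cdot 23 = 46$)
$N = 89889$ ($N = 43 + 89846 = 89889$)
$N - \left(H{\left(267 \right)} - -156425\right) = 89889 - \left(46 - -156425\right) = 89889 - \left(46 + 156425\right) = 89889 - 156471 = -66582$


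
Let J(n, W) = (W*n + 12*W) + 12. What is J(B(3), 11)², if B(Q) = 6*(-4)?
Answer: 14400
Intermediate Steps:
B(Q) = -24
J(n, W) = 12 + 12*W + W*n (J(n, W) = (12*W + W*n) + 12 = 12 + 12*W + W*n)
J(B(3), 11)² = (12 + 12*11 + 11*(-24))² = (12 + 132 - 264)² = (-120)² = 14400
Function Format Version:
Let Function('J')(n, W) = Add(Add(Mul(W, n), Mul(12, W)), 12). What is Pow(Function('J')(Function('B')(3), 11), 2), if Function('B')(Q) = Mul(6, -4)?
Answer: 14400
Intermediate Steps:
Function('B')(Q) = -24
Function('J')(n, W) = Add(12, Mul(12, W), Mul(W, n)) (Function('J')(n, W) = Add(Add(Mul(12, W), Mul(W, n)), 12) = Add(12, Mul(12, W), Mul(W, n)))
Pow(Function('J')(Function('B')(3), 11), 2) = Pow(Add(12, Mul(12, 11), Mul(11, -24)), 2) = Pow(Add(12, 132, -264), 2) = Pow(-120, 2) = 14400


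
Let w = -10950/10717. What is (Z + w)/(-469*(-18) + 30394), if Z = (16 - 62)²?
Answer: 11333111/208102706 ≈ 0.054459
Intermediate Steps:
w = -10950/10717 (w = -10950*1/10717 = -10950/10717 ≈ -1.0217)
Z = 2116 (Z = (-46)² = 2116)
(Z + w)/(-469*(-18) + 30394) = (2116 - 10950/10717)/(-469*(-18) + 30394) = 22666222/(10717*(-1*(-8442) + 30394)) = 22666222/(10717*(8442 + 30394)) = (22666222/10717)/38836 = (22666222/10717)*(1/38836) = 11333111/208102706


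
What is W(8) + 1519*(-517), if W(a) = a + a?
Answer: -785307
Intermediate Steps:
W(a) = 2*a
W(8) + 1519*(-517) = 2*8 + 1519*(-517) = 16 - 785323 = -785307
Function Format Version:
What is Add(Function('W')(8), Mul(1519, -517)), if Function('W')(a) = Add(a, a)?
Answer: -785307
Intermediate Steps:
Function('W')(a) = Mul(2, a)
Add(Function('W')(8), Mul(1519, -517)) = Add(Mul(2, 8), Mul(1519, -517)) = Add(16, -785323) = -785307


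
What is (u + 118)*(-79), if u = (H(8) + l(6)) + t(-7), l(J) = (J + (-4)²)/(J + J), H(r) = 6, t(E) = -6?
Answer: -56801/6 ≈ -9466.8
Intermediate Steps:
l(J) = (16 + J)/(2*J) (l(J) = (J + 16)/((2*J)) = (16 + J)*(1/(2*J)) = (16 + J)/(2*J))
u = 11/6 (u = (6 + (½)*(16 + 6)/6) - 6 = (6 + (½)*(⅙)*22) - 6 = (6 + 11/6) - 6 = 47/6 - 6 = 11/6 ≈ 1.8333)
(u + 118)*(-79) = (11/6 + 118)*(-79) = (719/6)*(-79) = -56801/6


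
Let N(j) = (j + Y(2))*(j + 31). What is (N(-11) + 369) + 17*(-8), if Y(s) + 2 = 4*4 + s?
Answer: 333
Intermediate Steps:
Y(s) = 14 + s (Y(s) = -2 + (4*4 + s) = -2 + (16 + s) = 14 + s)
N(j) = (16 + j)*(31 + j) (N(j) = (j + (14 + 2))*(j + 31) = (j + 16)*(31 + j) = (16 + j)*(31 + j))
(N(-11) + 369) + 17*(-8) = ((496 + (-11)² + 47*(-11)) + 369) + 17*(-8) = ((496 + 121 - 517) + 369) - 136 = (100 + 369) - 136 = 469 - 136 = 333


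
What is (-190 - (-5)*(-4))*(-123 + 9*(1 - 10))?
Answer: 42840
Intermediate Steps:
(-190 - (-5)*(-4))*(-123 + 9*(1 - 10)) = (-190 - 1*20)*(-123 + 9*(-9)) = (-190 - 20)*(-123 - 81) = -210*(-204) = 42840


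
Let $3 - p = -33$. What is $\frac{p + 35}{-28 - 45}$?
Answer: $- \frac{71}{73} \approx -0.9726$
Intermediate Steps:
$p = 36$ ($p = 3 - -33 = 3 + 33 = 36$)
$\frac{p + 35}{-28 - 45} = \frac{36 + 35}{-28 - 45} = \frac{71}{-73} = 71 \left(- \frac{1}{73}\right) = - \frac{71}{73}$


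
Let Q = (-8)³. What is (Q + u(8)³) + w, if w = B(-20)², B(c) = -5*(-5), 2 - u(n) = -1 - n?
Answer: 1444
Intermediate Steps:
u(n) = 3 + n (u(n) = 2 - (-1 - n) = 2 + (1 + n) = 3 + n)
Q = -512
B(c) = 25
w = 625 (w = 25² = 625)
(Q + u(8)³) + w = (-512 + (3 + 8)³) + 625 = (-512 + 11³) + 625 = (-512 + 1331) + 625 = 819 + 625 = 1444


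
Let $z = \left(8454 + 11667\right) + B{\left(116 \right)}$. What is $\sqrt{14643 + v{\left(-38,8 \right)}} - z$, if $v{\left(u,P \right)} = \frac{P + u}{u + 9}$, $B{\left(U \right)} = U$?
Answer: $-20237 + \frac{\sqrt{12315633}}{29} \approx -20116.0$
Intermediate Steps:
$v{\left(u,P \right)} = \frac{P + u}{9 + u}$
$z = 20237$ ($z = \left(8454 + 11667\right) + 116 = 20121 + 116 = 20237$)
$\sqrt{14643 + v{\left(-38,8 \right)}} - z = \sqrt{14643 + \frac{8 - 38}{9 - 38}} - 20237 = \sqrt{14643 + \frac{1}{-29} \left(-30\right)} - 20237 = \sqrt{14643 - - \frac{30}{29}} - 20237 = \sqrt{14643 + \frac{30}{29}} - 20237 = \sqrt{\frac{424677}{29}} - 20237 = \frac{\sqrt{12315633}}{29} - 20237 = -20237 + \frac{\sqrt{12315633}}{29}$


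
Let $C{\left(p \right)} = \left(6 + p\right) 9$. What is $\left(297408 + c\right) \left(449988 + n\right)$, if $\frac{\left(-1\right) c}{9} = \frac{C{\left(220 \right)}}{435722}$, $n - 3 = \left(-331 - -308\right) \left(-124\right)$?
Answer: $\frac{29341326001718805}{217861} \approx 1.3468 \cdot 10^{11}$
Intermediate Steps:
$C{\left(p \right)} = 54 + 9 p$
$n = 2855$ ($n = 3 + \left(-331 - -308\right) \left(-124\right) = 3 + \left(-331 + 308\right) \left(-124\right) = 3 - -2852 = 3 + 2852 = 2855$)
$c = - \frac{9153}{217861}$ ($c = - 9 \frac{54 + 9 \cdot 220}{435722} = - 9 \left(54 + 1980\right) \frac{1}{435722} = - 9 \cdot 2034 \cdot \frac{1}{435722} = \left(-9\right) \frac{1017}{217861} = - \frac{9153}{217861} \approx -0.042013$)
$\left(297408 + c\right) \left(449988 + n\right) = \left(297408 - \frac{9153}{217861}\right) \left(449988 + 2855\right) = \frac{64793595135}{217861} \cdot 452843 = \frac{29341326001718805}{217861}$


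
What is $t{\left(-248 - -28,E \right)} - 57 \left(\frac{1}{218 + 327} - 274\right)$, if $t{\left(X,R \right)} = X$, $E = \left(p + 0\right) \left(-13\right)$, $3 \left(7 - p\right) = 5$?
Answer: $\frac{8391853}{545} \approx 15398.0$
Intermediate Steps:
$p = \frac{16}{3}$ ($p = 7 - \frac{5}{3} = \frac{16}{3} \approx 5.3333$)
$E = - \frac{208}{3}$ ($E = \left(\frac{16}{3} + 0\right) \left(-13\right) = \frac{16}{3} \left(-13\right) = - \frac{208}{3} \approx -69.333$)
$t{\left(-248 - -28,E \right)} - 57 \left(\frac{1}{218 + 327} - 274\right) = \left(-248 - -28\right) - 57 \left(\frac{1}{218 + 327} - 274\right) = \left(-248 + 28\right) - 57 \left(\frac{1}{545} - 274\right) = -220 - 57 \left(\frac{1}{545} - 274\right) = -220 - - \frac{8511753}{545} = -220 + \frac{8511753}{545} = \frac{8391853}{545}$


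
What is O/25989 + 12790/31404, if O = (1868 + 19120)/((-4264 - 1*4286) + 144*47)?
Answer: 498044161/1224237834 ≈ 0.40682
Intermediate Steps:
O = -106/9 (O = 20988/((-4264 - 4286) + 6768) = 20988/(-8550 + 6768) = 20988/(-1782) = 20988*(-1/1782) = -106/9 ≈ -11.778)
O/25989 + 12790/31404 = -106/9/25989 + 12790/31404 = -106/9*1/25989 + 12790*(1/31404) = -106/233901 + 6395/15702 = 498044161/1224237834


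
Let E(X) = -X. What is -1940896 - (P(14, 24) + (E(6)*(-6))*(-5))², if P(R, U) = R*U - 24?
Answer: -1958320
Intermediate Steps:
P(R, U) = -24 + R*U
-1940896 - (P(14, 24) + (E(6)*(-6))*(-5))² = -1940896 - ((-24 + 14*24) + (-1*6*(-6))*(-5))² = -1940896 - ((-24 + 336) - 6*(-6)*(-5))² = -1940896 - (312 + 36*(-5))² = -1940896 - (312 - 180)² = -1940896 - 1*132² = -1940896 - 1*17424 = -1940896 - 17424 = -1958320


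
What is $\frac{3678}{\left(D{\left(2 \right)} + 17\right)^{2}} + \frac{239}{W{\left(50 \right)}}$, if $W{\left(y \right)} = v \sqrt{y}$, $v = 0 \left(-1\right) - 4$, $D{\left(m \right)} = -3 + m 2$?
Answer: $\frac{613}{54} - \frac{239 \sqrt{2}}{40} \approx 2.9019$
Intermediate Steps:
$D{\left(m \right)} = -3 + 2 m$
$v = -4$ ($v = 0 - 4 = -4$)
$W{\left(y \right)} = - 4 \sqrt{y}$
$\frac{3678}{\left(D{\left(2 \right)} + 17\right)^{2}} + \frac{239}{W{\left(50 \right)}} = \frac{3678}{\left(\left(-3 + 2 \cdot 2\right) + 17\right)^{2}} + \frac{239}{\left(-4\right) \sqrt{50}} = \frac{3678}{\left(\left(-3 + 4\right) + 17\right)^{2}} + \frac{239}{\left(-4\right) 5 \sqrt{2}} = \frac{3678}{\left(1 + 17\right)^{2}} + \frac{239}{\left(-20\right) \sqrt{2}} = \frac{3678}{18^{2}} + 239 \left(- \frac{\sqrt{2}}{40}\right) = \frac{3678}{324} - \frac{239 \sqrt{2}}{40} = 3678 \cdot \frac{1}{324} - \frac{239 \sqrt{2}}{40} = \frac{613}{54} - \frac{239 \sqrt{2}}{40}$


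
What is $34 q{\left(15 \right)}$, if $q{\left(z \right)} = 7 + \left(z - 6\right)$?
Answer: $544$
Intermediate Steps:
$q{\left(z \right)} = 1 + z$ ($q{\left(z \right)} = 7 + \left(z - 6\right) = 7 + \left(-6 + z\right) = 1 + z$)
$34 q{\left(15 \right)} = 34 \left(1 + 15\right) = 34 \cdot 16 = 544$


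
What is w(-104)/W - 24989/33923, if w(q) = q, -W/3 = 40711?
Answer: -3048453545/4143117759 ≈ -0.73579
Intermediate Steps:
W = -122133 (W = -3*40711 = -122133)
w(-104)/W - 24989/33923 = -104/(-122133) - 24989/33923 = -104*(-1/122133) - 24989*1/33923 = 104/122133 - 24989/33923 = -3048453545/4143117759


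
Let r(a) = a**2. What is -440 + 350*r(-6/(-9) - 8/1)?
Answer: 165440/9 ≈ 18382.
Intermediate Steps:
-440 + 350*r(-6/(-9) - 8/1) = -440 + 350*(-6/(-9) - 8/1)**2 = -440 + 350*(-6*(-1/9) - 8*1)**2 = -440 + 350*(2/3 - 8)**2 = -440 + 350*(-22/3)**2 = -440 + 350*(484/9) = -440 + 169400/9 = 165440/9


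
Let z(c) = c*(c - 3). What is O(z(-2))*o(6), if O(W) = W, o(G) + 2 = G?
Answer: 40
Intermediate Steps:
z(c) = c*(-3 + c)
o(G) = -2 + G
O(z(-2))*o(6) = (-2*(-3 - 2))*(-2 + 6) = -2*(-5)*4 = 10*4 = 40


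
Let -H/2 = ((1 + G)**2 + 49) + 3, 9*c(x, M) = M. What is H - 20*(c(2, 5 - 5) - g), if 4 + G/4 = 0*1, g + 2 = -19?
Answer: -974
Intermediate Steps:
g = -21 (g = -2 - 19 = -21)
c(x, M) = M/9
G = -16 (G = -16 + 4*(0*1) = -16 + 4*0 = -16 + 0 = -16)
H = -554 (H = -2*(((1 - 16)**2 + 49) + 3) = -2*(((-15)**2 + 49) + 3) = -2*((225 + 49) + 3) = -2*(274 + 3) = -2*277 = -554)
H - 20*(c(2, 5 - 5) - g) = -554 - 20*((5 - 5)/9 - 1*(-21)) = -554 - 20*((1/9)*0 + 21) = -554 - 20*(0 + 21) = -554 - 20*21 = -554 - 420 = -974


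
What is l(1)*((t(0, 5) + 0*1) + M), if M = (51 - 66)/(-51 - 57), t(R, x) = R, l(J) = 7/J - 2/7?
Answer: 235/252 ≈ 0.93254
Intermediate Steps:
l(J) = -2/7 + 7/J (l(J) = 7/J - 2*1/7 = 7/J - 2/7 = -2/7 + 7/J)
M = 5/36 (M = -15/(-108) = -15*(-1/108) = 5/36 ≈ 0.13889)
l(1)*((t(0, 5) + 0*1) + M) = (-2/7 + 7/1)*((0 + 0*1) + 5/36) = (-2/7 + 7*1)*((0 + 0) + 5/36) = (-2/7 + 7)*(0 + 5/36) = (47/7)*(5/36) = 235/252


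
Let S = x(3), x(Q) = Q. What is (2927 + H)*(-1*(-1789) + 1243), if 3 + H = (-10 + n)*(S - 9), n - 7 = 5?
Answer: 8829184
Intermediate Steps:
n = 12 (n = 7 + 5 = 12)
S = 3
H = -15 (H = -3 + (-10 + 12)*(3 - 9) = -3 + 2*(-6) = -3 - 12 = -15)
(2927 + H)*(-1*(-1789) + 1243) = (2927 - 15)*(-1*(-1789) + 1243) = 2912*(1789 + 1243) = 2912*3032 = 8829184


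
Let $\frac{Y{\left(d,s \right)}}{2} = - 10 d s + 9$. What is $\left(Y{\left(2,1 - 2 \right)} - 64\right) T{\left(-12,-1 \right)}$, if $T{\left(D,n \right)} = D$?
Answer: $72$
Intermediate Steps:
$Y{\left(d,s \right)} = 18 - 20 d s$ ($Y{\left(d,s \right)} = 2 \left(- 10 d s + 9\right) = 2 \left(9 - 10 d s\right) = 18 - 20 d s$)
$\left(Y{\left(2,1 - 2 \right)} - 64\right) T{\left(-12,-1 \right)} = \left(\left(18 - 40 \left(1 - 2\right)\right) - 64\right) \left(-12\right) = \left(\left(18 - 40 \left(-1\right)\right) - 64\right) \left(-12\right) = \left(\left(18 + 40\right) - 64\right) \left(-12\right) = \left(58 - 64\right) \left(-12\right) = \left(-6\right) \left(-12\right) = 72$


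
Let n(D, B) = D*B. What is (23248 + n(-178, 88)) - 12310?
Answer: -4726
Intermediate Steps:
n(D, B) = B*D
(23248 + n(-178, 88)) - 12310 = (23248 + 88*(-178)) - 12310 = (23248 - 15664) - 12310 = 7584 - 12310 = -4726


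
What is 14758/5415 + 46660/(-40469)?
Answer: 344577602/219139635 ≈ 1.5724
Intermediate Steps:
14758/5415 + 46660/(-40469) = 14758*(1/5415) + 46660*(-1/40469) = 14758/5415 - 46660/40469 = 344577602/219139635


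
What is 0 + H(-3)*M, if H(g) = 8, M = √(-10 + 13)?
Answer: 8*√3 ≈ 13.856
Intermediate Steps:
M = √3 ≈ 1.7320
0 + H(-3)*M = 0 + 8*√3 = 8*√3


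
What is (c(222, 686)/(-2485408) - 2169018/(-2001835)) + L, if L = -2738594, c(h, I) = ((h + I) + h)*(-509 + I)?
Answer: -6812765926351017463/2487688361840 ≈ -2.7386e+6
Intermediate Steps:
c(h, I) = (-509 + I)*(I + 2*h) (c(h, I) = ((I + h) + h)*(-509 + I) = (I + 2*h)*(-509 + I) = (-509 + I)*(I + 2*h))
(c(222, 686)/(-2485408) - 2169018/(-2001835)) + L = ((686² - 1018*222 - 509*686 + 2*686*222)/(-2485408) - 2169018/(-2001835)) - 2738594 = ((470596 - 225996 - 349174 + 304584)*(-1/2485408) - 2169018*(-1/2001835)) - 2738594 = (200010*(-1/2485408) + 2169018/2001835) - 2738594 = (-100005/1242704 + 2169018/2001835) - 2738594 = 2495253835497/2487688361840 - 2738594 = -6812765926351017463/2487688361840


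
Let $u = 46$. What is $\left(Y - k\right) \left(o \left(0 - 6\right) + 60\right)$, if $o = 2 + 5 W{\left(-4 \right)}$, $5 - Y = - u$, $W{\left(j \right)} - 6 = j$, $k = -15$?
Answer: $-792$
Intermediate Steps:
$W{\left(j \right)} = 6 + j$
$Y = 51$ ($Y = 5 - \left(-1\right) 46 = 5 - -46 = 5 + 46 = 51$)
$o = 12$ ($o = 2 + 5 \left(6 - 4\right) = 2 + 5 \cdot 2 = 2 + 10 = 12$)
$\left(Y - k\right) \left(o \left(0 - 6\right) + 60\right) = \left(51 - -15\right) \left(12 \left(0 - 6\right) + 60\right) = \left(51 + 15\right) \left(12 \left(-6\right) + 60\right) = 66 \left(-72 + 60\right) = 66 \left(-12\right) = -792$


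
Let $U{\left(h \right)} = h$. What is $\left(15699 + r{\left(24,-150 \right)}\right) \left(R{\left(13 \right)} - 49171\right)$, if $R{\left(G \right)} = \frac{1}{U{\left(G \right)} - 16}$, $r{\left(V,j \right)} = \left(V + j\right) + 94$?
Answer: $- \frac{2311101838}{3} \approx -7.7037 \cdot 10^{8}$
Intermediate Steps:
$r{\left(V,j \right)} = 94 + V + j$
$R{\left(G \right)} = \frac{1}{-16 + G}$ ($R{\left(G \right)} = \frac{1}{G - 16} = \frac{1}{-16 + G}$)
$\left(15699 + r{\left(24,-150 \right)}\right) \left(R{\left(13 \right)} - 49171\right) = \left(15699 + \left(94 + 24 - 150\right)\right) \left(\frac{1}{-16 + 13} - 49171\right) = \left(15699 - 32\right) \left(\frac{1}{-3} - 49171\right) = 15667 \left(- \frac{1}{3} - 49171\right) = 15667 \left(- \frac{147514}{3}\right) = - \frac{2311101838}{3}$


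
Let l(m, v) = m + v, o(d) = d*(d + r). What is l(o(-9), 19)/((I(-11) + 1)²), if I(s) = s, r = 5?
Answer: 11/20 ≈ 0.55000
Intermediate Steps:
o(d) = d*(5 + d) (o(d) = d*(d + 5) = d*(5 + d))
l(o(-9), 19)/((I(-11) + 1)²) = (-9*(5 - 9) + 19)/((-11 + 1)²) = (-9*(-4) + 19)/((-10)²) = (36 + 19)/100 = 55*(1/100) = 11/20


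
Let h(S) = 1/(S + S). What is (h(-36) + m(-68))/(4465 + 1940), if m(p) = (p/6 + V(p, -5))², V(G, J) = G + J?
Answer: 73153/65880 ≈ 1.1104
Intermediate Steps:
h(S) = 1/(2*S)
m(p) = (-5 + 7*p/6)² (m(p) = (p/6 + (p - 5))² = (p*(⅙) + (-5 + p))² = (p/6 + (-5 + p))² = (-5 + 7*p/6)²)
(h(-36) + m(-68))/(4465 + 1940) = ((½)/(-36) + (-30 + 7*(-68))²/36)/(4465 + 1940) = ((½)*(-1/36) + (-30 - 476)²/36)/6405 = (-1/72 + (1/36)*(-506)²)*(1/6405) = (-1/72 + (1/36)*256036)*(1/6405) = (-1/72 + 64009/9)*(1/6405) = (512071/72)*(1/6405) = 73153/65880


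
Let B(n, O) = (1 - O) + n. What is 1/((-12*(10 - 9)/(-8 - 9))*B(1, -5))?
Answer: 17/84 ≈ 0.20238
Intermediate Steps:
B(n, O) = 1 + n - O
1/((-12*(10 - 9)/(-8 - 9))*B(1, -5)) = 1/((-12*(10 - 9)/(-8 - 9))*(1 + 1 - 1*(-5))) = 1/((-12/(-17))*(1 + 1 + 5)) = 1/(-12*(-1)/17*7) = 1/(-12*(-1/17)*7) = 1/((12/17)*7) = 1/(84/17) = 17/84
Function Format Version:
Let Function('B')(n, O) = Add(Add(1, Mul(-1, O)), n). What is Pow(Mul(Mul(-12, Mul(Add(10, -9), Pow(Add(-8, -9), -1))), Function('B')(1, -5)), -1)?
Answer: Rational(17, 84) ≈ 0.20238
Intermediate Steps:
Function('B')(n, O) = Add(1, n, Mul(-1, O))
Pow(Mul(Mul(-12, Mul(Add(10, -9), Pow(Add(-8, -9), -1))), Function('B')(1, -5)), -1) = Pow(Mul(Mul(-12, Mul(Add(10, -9), Pow(Add(-8, -9), -1))), Add(1, 1, Mul(-1, -5))), -1) = Pow(Mul(Mul(-12, Mul(1, Pow(-17, -1))), Add(1, 1, 5)), -1) = Pow(Mul(Mul(-12, Mul(1, Rational(-1, 17))), 7), -1) = Pow(Mul(Mul(-12, Rational(-1, 17)), 7), -1) = Pow(Mul(Rational(12, 17), 7), -1) = Pow(Rational(84, 17), -1) = Rational(17, 84)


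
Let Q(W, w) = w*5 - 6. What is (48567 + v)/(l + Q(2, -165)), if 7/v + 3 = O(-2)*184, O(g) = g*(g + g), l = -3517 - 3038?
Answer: -35672465/5425017 ≈ -6.5755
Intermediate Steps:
l = -6555
O(g) = 2*g² (O(g) = g*(2*g) = 2*g²)
Q(W, w) = -6 + 5*w (Q(W, w) = 5*w - 6 = -6 + 5*w)
v = 7/1469 (v = 7/(-3 + (2*(-2)²)*184) = 7/(-3 + (2*4)*184) = 7/(-3 + 8*184) = 7/(-3 + 1472) = 7/1469 ≈ 0.0047651)
(48567 + v)/(l + Q(2, -165)) = (48567 + 7/1469)/(-6555 + (-6 + 5*(-165))) = 71344930/(1469*(-6555 + (-6 - 825))) = 71344930/(1469*(-6555 - 831)) = (71344930/1469)/(-7386) = (71344930/1469)*(-1/7386) = -35672465/5425017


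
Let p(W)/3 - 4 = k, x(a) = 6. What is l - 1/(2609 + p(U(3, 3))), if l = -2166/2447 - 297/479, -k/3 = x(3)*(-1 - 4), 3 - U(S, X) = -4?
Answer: -5101685356/3388578683 ≈ -1.5056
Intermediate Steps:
U(S, X) = 7 (U(S, X) = 3 - 1*(-4) = 3 + 4 = 7)
k = 90 (k = -18*(-1 - 4) = -18*(-5) = -3*(-30) = 90)
p(W) = 282 (p(W) = 12 + 3*90 = 12 + 270 = 282)
l = -1764273/1172113 (l = -2166*1/2447 - 297*1/479 = -2166/2447 - 297/479 = -1764273/1172113 ≈ -1.5052)
l - 1/(2609 + p(U(3, 3))) = -1764273/1172113 - 1/(2609 + 282) = -1764273/1172113 - 1/2891 = -5101685356/3388578683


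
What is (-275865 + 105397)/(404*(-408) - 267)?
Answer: 170468/165099 ≈ 1.0325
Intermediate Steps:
(-275865 + 105397)/(404*(-408) - 267) = -170468/(-164832 - 267) = -170468/(-165099) = -170468*(-1/165099) = 170468/165099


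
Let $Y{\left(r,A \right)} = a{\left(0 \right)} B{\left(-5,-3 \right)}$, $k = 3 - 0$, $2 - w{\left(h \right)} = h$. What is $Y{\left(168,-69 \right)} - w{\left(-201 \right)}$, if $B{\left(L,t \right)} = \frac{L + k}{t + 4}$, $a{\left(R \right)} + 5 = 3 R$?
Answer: $-193$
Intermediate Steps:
$w{\left(h \right)} = 2 - h$
$a{\left(R \right)} = -5 + 3 R$
$k = 3$ ($k = 3 + 0 = 3$)
$B{\left(L,t \right)} = \frac{3 + L}{4 + t}$ ($B{\left(L,t \right)} = \frac{L + 3}{t + 4} = \frac{3 + L}{4 + t}$)
$Y{\left(r,A \right)} = 10$ ($Y{\left(r,A \right)} = \left(-5 + 3 \cdot 0\right) \frac{3 - 5}{4 - 3} = \left(-5 + 0\right) 1^{-1} \left(-2\right) = - 5 \cdot 1 \left(-2\right) = \left(-5\right) \left(-2\right) = 10$)
$Y{\left(168,-69 \right)} - w{\left(-201 \right)} = 10 - \left(2 - -201\right) = 10 - \left(2 + 201\right) = 10 - 203 = -193$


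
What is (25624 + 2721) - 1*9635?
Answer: 18710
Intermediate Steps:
(25624 + 2721) - 1*9635 = 28345 - 9635 = 18710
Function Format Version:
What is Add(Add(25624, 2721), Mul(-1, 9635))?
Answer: 18710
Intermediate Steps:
Add(Add(25624, 2721), Mul(-1, 9635)) = Add(28345, -9635) = 18710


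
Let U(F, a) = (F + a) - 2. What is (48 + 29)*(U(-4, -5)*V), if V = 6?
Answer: -5082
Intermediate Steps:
U(F, a) = -2 + F + a
(48 + 29)*(U(-4, -5)*V) = (48 + 29)*((-2 - 4 - 5)*6) = 77*(-11*6) = 77*(-66) = -5082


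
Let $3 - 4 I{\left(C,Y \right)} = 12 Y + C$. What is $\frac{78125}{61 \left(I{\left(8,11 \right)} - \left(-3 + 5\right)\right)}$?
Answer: $- \frac{62500}{1769} \approx -35.331$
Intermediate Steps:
$I{\left(C,Y \right)} = \frac{3}{4} - 3 Y - \frac{C}{4}$ ($I{\left(C,Y \right)} = \frac{3}{4} - \frac{12 Y + C}{4} = \frac{3}{4} - \frac{C + 12 Y}{4} = \frac{3}{4} - \left(3 Y + \frac{C}{4}\right) = \frac{3}{4} - 3 Y - \frac{C}{4}$)
$\frac{78125}{61 \left(I{\left(8,11 \right)} - \left(-3 + 5\right)\right)} = \frac{78125}{61 \left(\left(\frac{3}{4} - 33 - 2\right) - \left(-3 + 5\right)\right)} = \frac{78125}{61 \left(\left(\frac{3}{4} - 33 - 2\right) - 2\right)} = \frac{78125}{61 \left(- \frac{137}{4} - 2\right)} = \frac{78125}{61 \left(- \frac{145}{4}\right)} = \frac{78125}{- \frac{8845}{4}} = 78125 \left(- \frac{4}{8845}\right) = - \frac{62500}{1769}$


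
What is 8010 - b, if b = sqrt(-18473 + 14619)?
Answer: 8010 - I*sqrt(3854) ≈ 8010.0 - 62.081*I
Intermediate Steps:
b = I*sqrt(3854) (b = sqrt(-3854) = I*sqrt(3854) ≈ 62.081*I)
8010 - b = 8010 - I*sqrt(3854)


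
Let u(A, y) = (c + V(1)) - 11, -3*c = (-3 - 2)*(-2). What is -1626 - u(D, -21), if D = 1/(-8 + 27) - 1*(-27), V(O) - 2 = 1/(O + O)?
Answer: -9685/6 ≈ -1614.2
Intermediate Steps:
V(O) = 2 + 1/(2*O) (V(O) = 2 + 1/(O + O) = 2 + 1/(2*O))
c = -10/3 (c = -(-3 - 2)*(-2)/3 = -(-5)*(-2)/3 = -⅓*10 = -10/3 ≈ -3.3333)
D = 514/19 (D = 1/19 + 27 = 514/19 ≈ 27.053)
u(A, y) = -71/6 (u(A, y) = (-10/3 + (2 + (½)/1)) - 11 = (-10/3 + (2 + (½)*1)) - 11 = (-10/3 + (2 + ½)) - 11 = (-10/3 + 5/2) - 11 = -⅚ - 11 = -71/6)
-1626 - u(D, -21) = -1626 - 1*(-71/6) = -1626 + 71/6 = -9685/6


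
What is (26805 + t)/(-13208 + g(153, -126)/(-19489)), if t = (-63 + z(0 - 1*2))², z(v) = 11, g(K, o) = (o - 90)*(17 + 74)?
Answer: -575100901/257391056 ≈ -2.2343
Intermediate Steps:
g(K, o) = -8190 + 91*o (g(K, o) = (-90 + o)*91 = -8190 + 91*o)
t = 2704 (t = (-63 + 11)² = (-52)² = 2704)
(26805 + t)/(-13208 + g(153, -126)/(-19489)) = (26805 + 2704)/(-13208 + (-8190 + 91*(-126))/(-19489)) = 29509/(-13208 + (-8190 - 11466)*(-1/19489)) = 29509/(-13208 - 19656*(-1/19489)) = 29509/(-13208 + 19656/19489) = 29509/(-257391056/19489) = 29509*(-19489/257391056) = -575100901/257391056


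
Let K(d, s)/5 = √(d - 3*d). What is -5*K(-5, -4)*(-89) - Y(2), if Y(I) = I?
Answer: -2 + 2225*√10 ≈ 7034.1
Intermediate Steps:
K(d, s) = 5*√2*√(-d) (K(d, s) = 5*√(d - 3*d) = 5*√(-2*d) = 5*(√2*√(-d)) = 5*√2*√(-d))
-5*K(-5, -4)*(-89) - Y(2) = -25*√2*√(-1*(-5))*(-89) - 1*2 = -25*√2*√5*(-89) - 2 = -25*√10*(-89) - 2 = 2225*√10 - 2 = -2 + 2225*√10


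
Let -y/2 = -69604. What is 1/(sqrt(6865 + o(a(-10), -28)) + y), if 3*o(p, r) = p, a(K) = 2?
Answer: 417624/58136581195 - sqrt(61791)/58136581195 ≈ 7.1792e-6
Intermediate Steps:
y = 139208 (y = -2*(-69604) = 139208)
o(p, r) = p/3
1/(sqrt(6865 + o(a(-10), -28)) + y) = 1/(sqrt(6865 + (1/3)*2) + 139208) = 1/(sqrt(6865 + 2/3) + 139208) = 1/(sqrt(20597/3) + 139208) = 1/(sqrt(61791)/3 + 139208) = 1/(139208 + sqrt(61791)/3)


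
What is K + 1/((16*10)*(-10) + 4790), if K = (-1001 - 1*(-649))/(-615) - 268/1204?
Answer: 41345609/118103370 ≈ 0.35008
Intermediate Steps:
K = 64747/185115 (K = (-1001 + 649)*(-1/615) - 268*1/1204 = -352*(-1/615) - 67/301 = 352/615 - 67/301 = 64747/185115 ≈ 0.34977)
K + 1/((16*10)*(-10) + 4790) = 64747/185115 + 1/((16*10)*(-10) + 4790) = 64747/185115 + 1/(160*(-10) + 4790) = 64747/185115 + 1/(-1600 + 4790) = 64747/185115 + 1/3190 = 41345609/118103370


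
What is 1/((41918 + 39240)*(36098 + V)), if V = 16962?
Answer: 1/4306243480 ≈ 2.3222e-10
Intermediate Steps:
1/((41918 + 39240)*(36098 + V)) = 1/((41918 + 39240)*(36098 + 16962)) = 1/(81158*53060) = 1/4306243480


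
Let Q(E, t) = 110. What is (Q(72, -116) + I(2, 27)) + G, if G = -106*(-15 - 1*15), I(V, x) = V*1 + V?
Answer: 3294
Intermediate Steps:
I(V, x) = 2*V (I(V, x) = V + V = 2*V)
G = 3180 (G = -106*(-15 - 15) = -106*(-30) = 3180)
(Q(72, -116) + I(2, 27)) + G = (110 + 2*2) + 3180 = (110 + 4) + 3180 = 114 + 3180 = 3294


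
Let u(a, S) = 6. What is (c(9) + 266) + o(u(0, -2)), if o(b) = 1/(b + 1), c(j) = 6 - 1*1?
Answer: 1898/7 ≈ 271.14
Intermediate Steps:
c(j) = 5 (c(j) = 6 - 1 = 5)
o(b) = 1/(1 + b)
(c(9) + 266) + o(u(0, -2)) = (5 + 266) + 1/(1 + 6) = 271 + 1/7 = 271 + ⅐ = 1898/7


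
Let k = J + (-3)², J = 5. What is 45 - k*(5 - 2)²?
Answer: -81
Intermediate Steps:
k = 14 (k = 5 + (-3)² = 5 + 9 = 14)
45 - k*(5 - 2)² = 45 - 14*(5 - 2)² = 45 - 14*3² = 45 - 14*9 = 45 - 1*126 = 45 - 126 = -81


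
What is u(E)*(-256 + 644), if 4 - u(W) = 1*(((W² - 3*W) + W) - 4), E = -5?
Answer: -10476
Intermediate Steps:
u(W) = 8 - W² + 2*W (u(W) = 4 - (((W² - 3*W) + W) - 4) = 4 - ((W² - 2*W) - 4) = 4 - (-4 + W² - 2*W) = 4 + (4 - W² + 2*W) = 8 - W² + 2*W)
u(E)*(-256 + 644) = (8 - 1*(-5)² + 2*(-5))*(-256 + 644) = (8 - 1*25 - 10)*388 = (8 - 25 - 10)*388 = -27*388 = -10476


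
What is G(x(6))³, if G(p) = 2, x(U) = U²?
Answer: 8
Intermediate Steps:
G(x(6))³ = 2³ = 8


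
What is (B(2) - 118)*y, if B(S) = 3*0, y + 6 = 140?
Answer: -15812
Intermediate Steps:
y = 134 (y = -6 + 140 = 134)
B(S) = 0
(B(2) - 118)*y = (0 - 118)*134 = -118*134 = -15812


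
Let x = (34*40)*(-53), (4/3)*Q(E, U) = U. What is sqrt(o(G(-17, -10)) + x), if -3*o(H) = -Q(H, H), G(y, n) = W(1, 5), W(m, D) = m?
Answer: I*sqrt(288319)/2 ≈ 268.48*I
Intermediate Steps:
Q(E, U) = 3*U/4
G(y, n) = 1
o(H) = H/4 (o(H) = -(-1)*3*H/4/3 = -(-1)*H/4 = H/4)
x = -72080 (x = 1360*(-53) = -72080)
sqrt(o(G(-17, -10)) + x) = sqrt((1/4)*1 - 72080) = sqrt(1/4 - 72080) = sqrt(-288319/4) = I*sqrt(288319)/2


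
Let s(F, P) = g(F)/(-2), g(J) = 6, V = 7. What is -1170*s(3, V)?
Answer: 3510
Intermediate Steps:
s(F, P) = -3 (s(F, P) = 6/(-2) = 6*(-½) = -3)
-1170*s(3, V) = -1170*(-3) = 3510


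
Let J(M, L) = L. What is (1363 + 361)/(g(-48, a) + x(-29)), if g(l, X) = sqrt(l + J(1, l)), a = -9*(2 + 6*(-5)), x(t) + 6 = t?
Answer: -60340/1321 - 6896*I*sqrt(6)/1321 ≈ -45.677 - 12.787*I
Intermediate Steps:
x(t) = -6 + t
a = 252 (a = -9*(2 - 30) = -9*(-28) = 252)
g(l, X) = sqrt(2)*sqrt(l) (g(l, X) = sqrt(l + l) = sqrt(2*l) = sqrt(2)*sqrt(l))
(1363 + 361)/(g(-48, a) + x(-29)) = (1363 + 361)/(sqrt(2)*sqrt(-48) + (-6 - 29)) = 1724/(sqrt(2)*(4*I*sqrt(3)) - 35) = 1724/(4*I*sqrt(6) - 35) = 1724/(-35 + 4*I*sqrt(6))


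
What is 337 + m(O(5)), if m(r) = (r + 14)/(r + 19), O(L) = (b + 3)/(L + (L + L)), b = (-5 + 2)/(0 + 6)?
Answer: 7768/23 ≈ 337.74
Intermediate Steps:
b = -½ (b = -3/6 = -3*⅙ = -½ ≈ -0.50000)
O(L) = 5/(6*L) (O(L) = (-½ + 3)/(L + (L + L)) = 5/(2*(L + 2*L)) = 5/(2*((3*L))) = 5*(1/(3*L))/2 = 5/(6*L))
m(r) = (14 + r)/(19 + r)
337 + m(O(5)) = 337 + (14 + (⅚)/5)/(19 + (⅚)/5) = 337 + (14 + (⅚)*(⅕))/(19 + (⅚)*(⅕)) = 337 + (14 + ⅙)/(19 + ⅙) = 337 + (85/6)/(115/6) = 337 + (6/115)*(85/6) = 337 + 17/23 = 7768/23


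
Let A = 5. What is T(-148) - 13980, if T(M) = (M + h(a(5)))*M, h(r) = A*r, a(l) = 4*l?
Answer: -6876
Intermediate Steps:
h(r) = 5*r
T(M) = M*(100 + M) (T(M) = (M + 5*(4*5))*M = (M + 5*20)*M = (M + 100)*M = (100 + M)*M = M*(100 + M))
T(-148) - 13980 = -148*(100 - 148) - 13980 = -148*(-48) - 13980 = 7104 - 13980 = -6876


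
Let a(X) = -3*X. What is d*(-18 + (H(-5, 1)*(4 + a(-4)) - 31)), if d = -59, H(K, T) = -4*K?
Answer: -15989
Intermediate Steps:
d*(-18 + (H(-5, 1)*(4 + a(-4)) - 31)) = -59*(-18 + ((-4*(-5))*(4 - 3*(-4)) - 31)) = -59*(-18 + (20*(4 + 12) - 31)) = -59*(-18 + (20*16 - 31)) = -59*(-18 + (320 - 31)) = -59*(-18 + 289) = -59*271 = -15989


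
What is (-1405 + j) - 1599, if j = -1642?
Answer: -4646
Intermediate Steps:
(-1405 + j) - 1599 = (-1405 - 1642) - 1599 = -3047 - 1599 = -4646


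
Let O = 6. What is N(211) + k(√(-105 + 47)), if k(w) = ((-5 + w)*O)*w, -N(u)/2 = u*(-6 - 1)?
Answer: 2606 - 30*I*√58 ≈ 2606.0 - 228.47*I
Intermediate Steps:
N(u) = 14*u (N(u) = -2*u*(-6 - 1) = -2*u*(-7) = -(-14)*u = 14*u)
k(w) = w*(-30 + 6*w) (k(w) = ((-5 + w)*6)*w = (-30 + 6*w)*w = w*(-30 + 6*w))
N(211) + k(√(-105 + 47)) = 14*211 + 6*√(-105 + 47)*(-5 + √(-105 + 47)) = 2954 + 6*√(-58)*(-5 + √(-58)) = 2954 + 6*(I*√58)*(-5 + I*√58) = 2954 + 6*I*√58*(-5 + I*√58)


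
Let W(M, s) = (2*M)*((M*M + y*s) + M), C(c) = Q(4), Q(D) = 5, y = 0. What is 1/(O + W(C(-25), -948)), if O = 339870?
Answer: 1/340170 ≈ 2.9397e-6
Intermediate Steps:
C(c) = 5
W(M, s) = 2*M*(M + M²) (W(M, s) = (2*M)*((M*M + 0*s) + M) = (2*M)*((M² + 0) + M) = (2*M)*(M² + M) = (2*M)*(M + M²) = 2*M*(M + M²))
1/(O + W(C(-25), -948)) = 1/(339870 + 2*5²*(1 + 5)) = 1/(339870 + 2*25*6) = 1/(339870 + 300) = 1/340170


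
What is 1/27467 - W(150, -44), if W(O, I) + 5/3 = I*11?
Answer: 40019422/82401 ≈ 485.67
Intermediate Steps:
W(O, I) = -5/3 + 11*I (W(O, I) = -5/3 + I*11 = -5/3 + 11*I)
1/27467 - W(150, -44) = 1/27467 - (-5/3 + 11*(-44)) = 1/27467 - (-5/3 - 484) = 1/27467 - 1*(-1457/3) = 1/27467 + 1457/3 = 40019422/82401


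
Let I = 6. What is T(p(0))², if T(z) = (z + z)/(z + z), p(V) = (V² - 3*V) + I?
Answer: 1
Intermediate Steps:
p(V) = 6 + V² - 3*V (p(V) = (V² - 3*V) + 6 = 6 + V² - 3*V)
T(z) = 1 (T(z) = (2*z)/((2*z)) = (2*z)*(1/(2*z)) = 1)
T(p(0))² = 1² = 1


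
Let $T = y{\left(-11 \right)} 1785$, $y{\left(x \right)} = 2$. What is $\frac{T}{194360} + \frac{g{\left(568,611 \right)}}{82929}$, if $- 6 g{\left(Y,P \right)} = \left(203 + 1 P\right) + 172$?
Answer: $\frac{79235011}{4835424132} \approx 0.016386$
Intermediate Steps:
$g{\left(Y,P \right)} = - \frac{125}{2} - \frac{P}{6}$ ($g{\left(Y,P \right)} = - \frac{\left(203 + 1 P\right) + 172}{6} = - \frac{\left(203 + P\right) + 172}{6} = - \frac{375 + P}{6} = - \frac{125}{2} - \frac{P}{6}$)
$T = 3570$ ($T = 2 \cdot 1785 = 3570$)
$\frac{T}{194360} + \frac{g{\left(568,611 \right)}}{82929} = \frac{3570}{194360} + \frac{- \frac{125}{2} - \frac{611}{6}}{82929} = 3570 \cdot \frac{1}{194360} + \left(- \frac{125}{2} - \frac{611}{6}\right) \frac{1}{82929} = \frac{357}{19436} - \frac{493}{248787} = \frac{79235011}{4835424132}$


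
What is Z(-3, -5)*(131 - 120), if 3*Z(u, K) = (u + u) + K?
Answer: -121/3 ≈ -40.333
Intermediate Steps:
Z(u, K) = K/3 + 2*u/3 (Z(u, K) = ((u + u) + K)/3 = (2*u + K)/3 = (K + 2*u)/3 = K/3 + 2*u/3)
Z(-3, -5)*(131 - 120) = ((⅓)*(-5) + (⅔)*(-3))*(131 - 120) = (-5/3 - 2)*11 = -11/3*11 = -121/3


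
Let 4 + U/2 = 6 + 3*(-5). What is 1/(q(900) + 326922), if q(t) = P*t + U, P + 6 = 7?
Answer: 1/327796 ≈ 3.0507e-6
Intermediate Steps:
P = 1 (P = -6 + 7 = 1)
U = -26 (U = -8 + 2*(6 + 3*(-5)) = -8 + 2*(6 - 15) = -8 + 2*(-9) = -8 - 18 = -26)
q(t) = -26 + t (q(t) = 1*t - 26 = t - 26 = -26 + t)
1/(q(900) + 326922) = 1/((-26 + 900) + 326922) = 1/(874 + 326922) = 1/327796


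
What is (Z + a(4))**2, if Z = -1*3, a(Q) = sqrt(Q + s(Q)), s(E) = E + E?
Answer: 21 - 12*sqrt(3) ≈ 0.21539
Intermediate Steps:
s(E) = 2*E
a(Q) = sqrt(3)*sqrt(Q) (a(Q) = sqrt(Q + 2*Q) = sqrt(3*Q) = sqrt(3)*sqrt(Q))
Z = -3
(Z + a(4))**2 = (-3 + sqrt(3)*sqrt(4))**2 = (-3 + sqrt(3)*2)**2 = (-3 + 2*sqrt(3))**2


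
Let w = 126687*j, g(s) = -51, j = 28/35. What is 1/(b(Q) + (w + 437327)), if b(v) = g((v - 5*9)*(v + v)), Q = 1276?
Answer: 5/2693128 ≈ 1.8566e-6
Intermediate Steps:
j = ⅘ (j = 28*(1/35) = ⅘ ≈ 0.80000)
w = 506748/5 (w = 126687*(⅘) = 506748/5 ≈ 1.0135e+5)
b(v) = -51
1/(b(Q) + (w + 437327)) = 1/(-51 + (506748/5 + 437327)) = 1/(-51 + 2693383/5) = 1/(2693128/5) = 5/2693128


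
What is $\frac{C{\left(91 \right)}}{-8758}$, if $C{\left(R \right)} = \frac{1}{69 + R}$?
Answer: $- \frac{1}{1401280} \approx -7.1363 \cdot 10^{-7}$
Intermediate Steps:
$\frac{C{\left(91 \right)}}{-8758} = \frac{1}{\left(69 + 91\right) \left(-8758\right)} = \frac{1}{160} \left(- \frac{1}{8758}\right) = - \frac{1}{1401280}$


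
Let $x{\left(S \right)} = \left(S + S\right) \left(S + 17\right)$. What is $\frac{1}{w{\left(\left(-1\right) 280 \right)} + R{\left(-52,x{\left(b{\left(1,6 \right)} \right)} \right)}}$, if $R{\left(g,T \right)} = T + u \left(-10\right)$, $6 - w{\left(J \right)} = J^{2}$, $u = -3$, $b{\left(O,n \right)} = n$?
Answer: $- \frac{1}{78088} \approx -1.2806 \cdot 10^{-5}$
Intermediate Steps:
$x{\left(S \right)} = 2 S \left(17 + S\right)$
$w{\left(J \right)} = 6 - J^{2}$
$R{\left(g,T \right)} = 30 + T$ ($R{\left(g,T \right)} = T - -30 = T + 30 = 30 + T$)
$\frac{1}{w{\left(\left(-1\right) 280 \right)} + R{\left(-52,x{\left(b{\left(1,6 \right)} \right)} \right)}} = \frac{1}{\left(6 - \left(\left(-1\right) 280\right)^{2}\right) + \left(30 + 2 \cdot 6 \left(17 + 6\right)\right)} = \frac{1}{\left(6 - \left(-280\right)^{2}\right) + \left(30 + 2 \cdot 6 \cdot 23\right)} = \frac{1}{\left(6 - 78400\right) + \left(30 + 276\right)} = \frac{1}{\left(6 - 78400\right) + 306} = \frac{1}{-78394 + 306} = \frac{1}{-78088} = - \frac{1}{78088}$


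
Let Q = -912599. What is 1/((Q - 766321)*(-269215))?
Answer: 1/451990447800 ≈ 2.2124e-12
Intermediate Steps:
1/((Q - 766321)*(-269215)) = 1/(-912599 - 766321*(-269215)) = -1/269215/(-1678920) = -1/1678920*(-1/269215) = 1/451990447800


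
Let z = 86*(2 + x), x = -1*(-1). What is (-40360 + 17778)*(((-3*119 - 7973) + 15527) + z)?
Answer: -168348810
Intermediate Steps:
x = 1
z = 258 (z = 86*(2 + 1) = 86*3 = 258)
(-40360 + 17778)*(((-3*119 - 7973) + 15527) + z) = (-40360 + 17778)*(((-3*119 - 7973) + 15527) + 258) = -22582*(((-357 - 7973) + 15527) + 258) = -22582*((-8330 + 15527) + 258) = -22582*(7197 + 258) = -22582*7455 = -168348810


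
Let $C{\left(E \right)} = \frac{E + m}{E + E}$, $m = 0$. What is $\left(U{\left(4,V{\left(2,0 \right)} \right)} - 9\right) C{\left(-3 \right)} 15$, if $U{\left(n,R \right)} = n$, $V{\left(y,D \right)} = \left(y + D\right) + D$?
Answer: $- \frac{75}{2} \approx -37.5$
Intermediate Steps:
$V{\left(y,D \right)} = y + 2 D$ ($V{\left(y,D \right)} = \left(D + y\right) + D = y + 2 D$)
$C{\left(E \right)} = \frac{1}{2}$ ($C{\left(E \right)} = \frac{E + 0}{E + E} = \frac{E}{2 E} = E \frac{1}{2 E} = \frac{1}{2}$)
$\left(U{\left(4,V{\left(2,0 \right)} \right)} - 9\right) C{\left(-3 \right)} 15 = \left(4 - 9\right) \frac{1}{2} \cdot 15 = \left(-5\right) \frac{1}{2} \cdot 15 = \left(- \frac{5}{2}\right) 15 = - \frac{75}{2}$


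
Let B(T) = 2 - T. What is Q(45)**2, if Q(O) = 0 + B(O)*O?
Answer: 3744225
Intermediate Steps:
Q(O) = O*(2 - O) (Q(O) = 0 + (2 - O)*O = 0 + O*(2 - O) = O*(2 - O))
Q(45)**2 = (45*(2 - 1*45))**2 = (45*(2 - 45))**2 = (45*(-43))**2 = (-1935)**2 = 3744225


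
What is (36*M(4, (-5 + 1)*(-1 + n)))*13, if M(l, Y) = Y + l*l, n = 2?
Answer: 5616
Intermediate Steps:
M(l, Y) = Y + l²
(36*M(4, (-5 + 1)*(-1 + n)))*13 = (36*((-5 + 1)*(-1 + 2) + 4²))*13 = (36*(-4*1 + 16))*13 = (36*(-4 + 16))*13 = (36*12)*13 = 432*13 = 5616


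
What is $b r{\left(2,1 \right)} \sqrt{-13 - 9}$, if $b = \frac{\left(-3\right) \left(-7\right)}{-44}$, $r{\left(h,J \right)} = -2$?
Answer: $\frac{21 i \sqrt{22}}{22} \approx 4.4772 i$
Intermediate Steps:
$b = - \frac{21}{44}$ ($b = 21 \left(- \frac{1}{44}\right) = - \frac{21}{44} \approx -0.47727$)
$b r{\left(2,1 \right)} \sqrt{-13 - 9} = \left(- \frac{21}{44}\right) \left(-2\right) \sqrt{-13 - 9} = \frac{21 \sqrt{-22}}{22} = \frac{21 i \sqrt{22}}{22}$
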